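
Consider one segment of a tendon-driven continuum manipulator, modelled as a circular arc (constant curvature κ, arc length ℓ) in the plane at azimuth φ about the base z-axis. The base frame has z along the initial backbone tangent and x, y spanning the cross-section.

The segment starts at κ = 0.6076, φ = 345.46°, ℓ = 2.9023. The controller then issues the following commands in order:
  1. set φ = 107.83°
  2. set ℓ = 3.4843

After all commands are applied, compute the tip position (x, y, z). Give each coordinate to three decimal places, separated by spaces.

initial: κ=0.6076, φ=345.46°, ℓ=2.9023
cmd 1: set φ=107.83° → (κ,φ,ℓ)=(0.6076,107.83°,2.9023) → tip=(-0.6004,1.8667,1.6154)
cmd 2: set ℓ=3.4843 → (κ,φ,ℓ)=(0.6076,107.83°,3.4843) → tip=(-0.7657,2.3807,1.4063)

-0.766 2.381 1.406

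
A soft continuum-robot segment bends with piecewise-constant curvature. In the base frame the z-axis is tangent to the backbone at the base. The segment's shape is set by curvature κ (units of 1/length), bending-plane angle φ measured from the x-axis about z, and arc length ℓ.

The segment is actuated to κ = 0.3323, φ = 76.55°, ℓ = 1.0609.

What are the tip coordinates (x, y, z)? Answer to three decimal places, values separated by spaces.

0.043 0.180 1.039

θ = κ·ℓ = 0.3323 × 1.0609 = 0.35254 rad
ρ = (1 − cos θ)/κ = (1 − 0.93850)/0.3323 = 0.18507
z = sin θ / κ = 0.34528/0.3323 = 1.03906
x = ρ cos φ = 0.18507 × cos(76.55°) = 0.04305
y = ρ sin φ = 0.18507 × sin(76.55°) = 0.18000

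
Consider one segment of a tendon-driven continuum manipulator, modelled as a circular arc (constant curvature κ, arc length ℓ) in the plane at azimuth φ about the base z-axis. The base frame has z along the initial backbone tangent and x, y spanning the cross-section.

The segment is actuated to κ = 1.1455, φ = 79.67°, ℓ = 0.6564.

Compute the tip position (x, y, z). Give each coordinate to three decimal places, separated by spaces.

0.042 0.232 0.596

θ = κ·ℓ = 1.1455 × 0.6564 = 0.75191 rad
ρ = (1 − cos θ)/κ = (1 − 0.73039)/1.1455 = 0.23537
z = sin θ / κ = 0.68303/1.1455 = 0.59627
x = ρ cos φ = 0.23537 × cos(79.67°) = 0.04221
y = ρ sin φ = 0.23537 × sin(79.67°) = 0.23155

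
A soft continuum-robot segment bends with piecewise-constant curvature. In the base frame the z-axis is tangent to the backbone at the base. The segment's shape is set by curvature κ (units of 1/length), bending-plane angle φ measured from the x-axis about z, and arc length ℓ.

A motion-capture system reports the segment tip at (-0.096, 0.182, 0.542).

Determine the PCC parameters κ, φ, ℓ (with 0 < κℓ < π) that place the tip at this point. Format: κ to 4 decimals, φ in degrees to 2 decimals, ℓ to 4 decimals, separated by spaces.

ρ = √(x²+y²) = √(-0.096² + 0.182²) = 0.20577
φ = atan2(y, x) mod 360° = atan2(0.182, -0.096) = 117.8104°
|p|² = ρ² + z² = 0.20577² + 0.542² = 0.33610
κ = 2ρ / |p|² = 2×0.20577 / 0.33610 = 1.22442
θ = 2·atan2(ρ, z) = 2·atan2(0.20577, 0.542) = 0.72567 rad
ℓ = θ/κ = 0.72567/1.22442 = 0.59266

1.2244 117.81 0.5927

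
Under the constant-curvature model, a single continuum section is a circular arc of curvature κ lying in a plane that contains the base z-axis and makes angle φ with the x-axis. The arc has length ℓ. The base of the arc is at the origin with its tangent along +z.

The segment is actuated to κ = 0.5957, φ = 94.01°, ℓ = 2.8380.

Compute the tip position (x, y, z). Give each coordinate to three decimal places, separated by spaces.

-0.131 1.875 1.667

θ = κ·ℓ = 0.5957 × 2.8380 = 1.69060 rad
ρ = (1 − cos θ)/κ = (1 − -0.11951)/0.5957 = 1.87933
z = sin θ / κ = 0.99283/0.5957 = 1.66667
x = ρ cos φ = 1.87933 × cos(94.01°) = -0.13142
y = ρ sin φ = 1.87933 × sin(94.01°) = 1.87472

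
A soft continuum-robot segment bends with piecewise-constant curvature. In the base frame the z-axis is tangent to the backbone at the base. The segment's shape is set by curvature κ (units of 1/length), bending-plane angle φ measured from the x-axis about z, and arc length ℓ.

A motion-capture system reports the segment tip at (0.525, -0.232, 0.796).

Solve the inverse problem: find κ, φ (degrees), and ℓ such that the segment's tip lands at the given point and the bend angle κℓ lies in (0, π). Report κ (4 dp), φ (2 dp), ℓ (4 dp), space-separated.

1.1920 336.16 1.0482

ρ = √(x²+y²) = √(0.525² + -0.232²) = 0.57398
φ = atan2(y, x) mod 360° = atan2(-0.232, 0.525) = 336.1591°
|p|² = ρ² + z² = 0.57398² + 0.796² = 0.96307
κ = 2ρ / |p|² = 2×0.57398 / 0.96307 = 1.19198
θ = 2·atan2(ρ, z) = 2·atan2(0.57398, 0.796) = 1.24946 rad
ℓ = θ/κ = 1.24946/1.19198 = 1.04823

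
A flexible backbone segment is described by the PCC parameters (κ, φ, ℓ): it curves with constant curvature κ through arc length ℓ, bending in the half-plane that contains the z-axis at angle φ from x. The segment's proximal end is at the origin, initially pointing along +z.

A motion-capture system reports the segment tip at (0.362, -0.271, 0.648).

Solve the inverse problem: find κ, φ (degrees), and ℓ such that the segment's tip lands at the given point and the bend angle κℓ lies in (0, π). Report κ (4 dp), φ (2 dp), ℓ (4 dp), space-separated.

ρ = √(x²+y²) = √(0.362² + -0.271²) = 0.45220
φ = atan2(y, x) mod 360° = atan2(-0.271, 0.362) = 323.1808°
|p|² = ρ² + z² = 0.45220² + 0.648² = 0.62439
κ = 2ρ / |p|² = 2×0.45220 / 0.62439 = 1.44846
θ = 2·atan2(ρ, z) = 2·atan2(0.45220, 0.648) = 1.21855 rad
ℓ = θ/κ = 1.21855/1.44846 = 0.84127

1.4485 323.18 0.8413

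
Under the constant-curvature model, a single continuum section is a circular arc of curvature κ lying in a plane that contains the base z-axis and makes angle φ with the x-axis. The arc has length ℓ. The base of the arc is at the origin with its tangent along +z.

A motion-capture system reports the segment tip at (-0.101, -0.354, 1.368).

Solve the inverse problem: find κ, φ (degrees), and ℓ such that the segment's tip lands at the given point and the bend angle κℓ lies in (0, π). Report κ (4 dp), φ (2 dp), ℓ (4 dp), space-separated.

ρ = √(x²+y²) = √(-0.101² + -0.354²) = 0.36813
φ = atan2(y, x) mod 360° = atan2(-0.354, -0.101) = 254.0760°
|p|² = ρ² + z² = 0.36813² + 1.368² = 2.00694
κ = 2ρ / |p|² = 2×0.36813 / 2.00694 = 0.36685
θ = 2·atan2(ρ, z) = 2·atan2(0.36813, 1.368) = 0.52574 rad
ℓ = θ/κ = 0.52574/0.36685 = 1.43311

0.3669 254.08 1.4331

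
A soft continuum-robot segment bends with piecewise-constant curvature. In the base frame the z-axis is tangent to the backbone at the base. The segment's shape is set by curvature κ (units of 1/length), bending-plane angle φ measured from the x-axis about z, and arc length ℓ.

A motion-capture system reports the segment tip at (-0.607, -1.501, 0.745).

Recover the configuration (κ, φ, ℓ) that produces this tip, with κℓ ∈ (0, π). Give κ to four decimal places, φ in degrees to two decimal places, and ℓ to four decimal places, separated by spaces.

ρ = √(x²+y²) = √(-0.607² + -1.501²) = 1.61909
φ = atan2(y, x) mod 360° = atan2(-1.501, -0.607) = 247.9817°
|p|² = ρ² + z² = 1.61909² + 0.745² = 3.17647
κ = 2ρ / |p|² = 2×1.61909 / 3.17647 = 1.01943
θ = 2·atan2(ρ, z) = 2·atan2(1.61909, 0.745) = 2.27909 rad
ℓ = θ/κ = 2.27909/1.01943 = 2.23566

1.0194 247.98 2.2357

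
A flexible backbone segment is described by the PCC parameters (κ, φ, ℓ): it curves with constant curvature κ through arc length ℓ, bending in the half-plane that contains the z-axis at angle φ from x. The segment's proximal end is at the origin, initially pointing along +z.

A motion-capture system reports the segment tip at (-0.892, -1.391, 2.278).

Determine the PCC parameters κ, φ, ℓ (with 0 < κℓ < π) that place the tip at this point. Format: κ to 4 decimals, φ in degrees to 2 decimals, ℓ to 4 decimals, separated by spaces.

ρ = √(x²+y²) = √(-0.892² + -1.391²) = 1.65244
φ = atan2(y, x) mod 360° = atan2(-1.391, -0.892) = 237.3294°
|p|² = ρ² + z² = 1.65244² + 2.278² = 7.91983
κ = 2ρ / |p|² = 2×1.65244 / 7.91983 = 0.41729
θ = 2·atan2(ρ, z) = 2·atan2(1.65244, 2.278) = 1.25513 rad
ℓ = θ/κ = 1.25513/0.41729 = 3.00780

0.4173 237.33 3.0078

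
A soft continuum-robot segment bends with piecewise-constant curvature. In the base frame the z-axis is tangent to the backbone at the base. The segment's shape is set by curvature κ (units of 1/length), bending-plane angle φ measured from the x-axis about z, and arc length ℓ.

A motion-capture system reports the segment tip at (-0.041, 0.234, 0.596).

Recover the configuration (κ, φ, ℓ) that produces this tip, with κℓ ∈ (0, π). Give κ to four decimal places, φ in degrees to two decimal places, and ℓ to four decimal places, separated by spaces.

1.1542 99.94 0.6572

ρ = √(x²+y²) = √(-0.041² + 0.234²) = 0.23756
φ = atan2(y, x) mod 360° = atan2(0.234, -0.041) = 99.9381°
|p|² = ρ² + z² = 0.23756² + 0.596² = 0.41165
κ = 2ρ / |p|² = 2×0.23756 / 0.41165 = 1.15420
θ = 2·atan2(ρ, z) = 2·atan2(0.23756, 0.596) = 0.75860 rad
ℓ = θ/κ = 0.75860/1.15420 = 0.65725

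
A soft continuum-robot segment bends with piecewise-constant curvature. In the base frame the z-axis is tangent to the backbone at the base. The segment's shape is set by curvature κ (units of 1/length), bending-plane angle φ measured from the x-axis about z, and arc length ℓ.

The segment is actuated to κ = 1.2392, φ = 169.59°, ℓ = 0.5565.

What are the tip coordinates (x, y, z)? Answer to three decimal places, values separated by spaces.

-0.181 0.033 0.513

θ = κ·ℓ = 1.2392 × 0.5565 = 0.68961 rad
ρ = (1 − cos θ)/κ = (1 − 0.77149)/1.2392 = 0.18440
z = sin θ / κ = 0.63624/1.2392 = 0.51343
x = ρ cos φ = 0.18440 × cos(169.59°) = -0.18137
y = ρ sin φ = 0.18440 × sin(169.59°) = 0.03332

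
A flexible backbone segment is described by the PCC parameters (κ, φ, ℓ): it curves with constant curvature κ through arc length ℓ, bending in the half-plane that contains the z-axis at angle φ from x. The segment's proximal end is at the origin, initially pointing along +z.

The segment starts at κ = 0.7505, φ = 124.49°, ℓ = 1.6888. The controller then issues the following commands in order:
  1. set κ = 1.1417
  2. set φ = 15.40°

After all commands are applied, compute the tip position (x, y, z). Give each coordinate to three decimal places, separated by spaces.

1.140 0.314 0.821

initial: κ=0.7505, φ=124.49°, ℓ=1.6888
cmd 1: set κ=1.1417 → (κ,φ,ℓ)=(1.1417,124.49°,1.6888) → tip=(-0.6695,0.9744,0.8206)
cmd 2: set φ=15.40° → (κ,φ,ℓ)=(1.1417,15.40°,1.6888) → tip=(1.1398,0.3139,0.8206)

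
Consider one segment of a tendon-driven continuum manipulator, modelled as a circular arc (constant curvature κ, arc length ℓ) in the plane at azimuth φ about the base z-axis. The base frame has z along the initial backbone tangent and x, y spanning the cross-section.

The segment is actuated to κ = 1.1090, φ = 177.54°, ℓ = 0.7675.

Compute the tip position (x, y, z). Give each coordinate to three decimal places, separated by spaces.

θ = κ·ℓ = 1.1090 × 0.7675 = 0.85116 rad
ρ = (1 − cos θ)/κ = (1 − 0.65911)/1.1090 = 0.30738
z = sin θ / κ = 0.75204/1.1090 = 0.67813
x = ρ cos φ = 0.30738 × cos(177.54°) = -0.30710
y = ρ sin φ = 0.30738 × sin(177.54°) = 0.01319

-0.307 0.013 0.678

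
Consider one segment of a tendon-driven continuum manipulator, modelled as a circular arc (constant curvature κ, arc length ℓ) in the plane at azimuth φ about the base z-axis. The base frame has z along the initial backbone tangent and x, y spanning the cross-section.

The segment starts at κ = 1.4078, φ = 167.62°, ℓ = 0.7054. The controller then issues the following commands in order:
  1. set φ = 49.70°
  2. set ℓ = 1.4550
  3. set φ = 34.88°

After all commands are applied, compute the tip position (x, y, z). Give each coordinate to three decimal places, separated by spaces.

initial: κ=1.4078, φ=167.62°, ℓ=0.7054
cmd 1: set φ=49.70° → (κ,φ,ℓ)=(1.4078,49.70°,0.7054) → tip=(0.2085,0.2459,0.5950)
cmd 2: set ℓ=1.4550 → (κ,φ,ℓ)=(1.4078,49.70°,1.4550) → tip=(0.6706,0.7907,0.6309)
cmd 3: set φ=34.88° → (κ,φ,ℓ)=(1.4078,34.88°,1.4550) → tip=(0.8505,0.5929,0.6309)

0.851 0.593 0.631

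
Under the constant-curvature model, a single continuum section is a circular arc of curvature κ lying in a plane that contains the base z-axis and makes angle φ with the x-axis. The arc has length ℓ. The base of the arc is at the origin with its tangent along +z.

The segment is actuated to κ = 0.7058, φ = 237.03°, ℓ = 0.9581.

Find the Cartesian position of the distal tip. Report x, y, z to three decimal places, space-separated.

θ = κ·ℓ = 0.7058 × 0.9581 = 0.67623 rad
ρ = (1 − cos θ)/κ = (1 − 0.77994)/0.7058 = 0.31179
z = sin θ / κ = 0.62585/0.7058 = 0.88673
x = ρ cos φ = 0.31179 × cos(237.03°) = -0.16968
y = ρ sin φ = 0.31179 × sin(237.03°) = -0.26158

-0.170 -0.262 0.887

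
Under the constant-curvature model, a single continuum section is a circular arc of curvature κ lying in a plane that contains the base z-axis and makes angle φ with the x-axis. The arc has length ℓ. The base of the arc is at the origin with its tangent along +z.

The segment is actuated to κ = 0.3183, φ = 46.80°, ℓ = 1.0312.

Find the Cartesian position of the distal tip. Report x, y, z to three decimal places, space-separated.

θ = κ·ℓ = 0.3183 × 1.0312 = 0.32823 rad
ρ = (1 − cos θ)/κ = (1 − 0.94661)/0.3183 = 0.16772
z = sin θ / κ = 0.32237/0.3183 = 1.01278
x = ρ cos φ = 0.16772 × cos(46.80°) = 0.11481
y = ρ sin φ = 0.16772 × sin(46.80°) = 0.12226

0.115 0.122 1.013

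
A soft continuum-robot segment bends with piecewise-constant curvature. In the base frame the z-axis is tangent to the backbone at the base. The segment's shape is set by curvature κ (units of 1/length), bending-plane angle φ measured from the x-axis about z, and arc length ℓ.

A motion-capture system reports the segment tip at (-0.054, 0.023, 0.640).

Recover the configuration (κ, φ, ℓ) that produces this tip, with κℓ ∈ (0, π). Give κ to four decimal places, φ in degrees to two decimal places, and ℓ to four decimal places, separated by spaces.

0.2842 156.93 0.6436

ρ = √(x²+y²) = √(-0.054² + 0.023²) = 0.05869
φ = atan2(y, x) mod 360° = atan2(0.023, -0.054) = 156.9296°
|p|² = ρ² + z² = 0.05869² + 0.640² = 0.41304
κ = 2ρ / |p|² = 2×0.05869 / 0.41304 = 0.28420
θ = 2·atan2(ρ, z) = 2·atan2(0.05869, 0.640) = 0.18291 rad
ℓ = θ/κ = 0.18291/0.28420 = 0.64358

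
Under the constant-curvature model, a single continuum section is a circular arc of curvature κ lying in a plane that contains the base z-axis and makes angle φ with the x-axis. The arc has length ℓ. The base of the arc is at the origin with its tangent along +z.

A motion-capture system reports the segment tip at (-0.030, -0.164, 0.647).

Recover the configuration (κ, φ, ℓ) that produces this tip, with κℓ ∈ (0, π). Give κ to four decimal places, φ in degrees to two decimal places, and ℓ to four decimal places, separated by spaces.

ρ = √(x²+y²) = √(-0.030² + -0.164²) = 0.16672
φ = atan2(y, x) mod 360° = atan2(-0.164, -0.030) = 259.6337°
|p|² = ρ² + z² = 0.16672² + 0.647² = 0.44640
κ = 2ρ / |p|² = 2×0.16672 / 0.44640 = 0.74695
θ = 2·atan2(ρ, z) = 2·atan2(0.16672, 0.647) = 0.50439 rad
ℓ = θ/κ = 0.50439/0.74695 = 0.67527

0.7470 259.63 0.6753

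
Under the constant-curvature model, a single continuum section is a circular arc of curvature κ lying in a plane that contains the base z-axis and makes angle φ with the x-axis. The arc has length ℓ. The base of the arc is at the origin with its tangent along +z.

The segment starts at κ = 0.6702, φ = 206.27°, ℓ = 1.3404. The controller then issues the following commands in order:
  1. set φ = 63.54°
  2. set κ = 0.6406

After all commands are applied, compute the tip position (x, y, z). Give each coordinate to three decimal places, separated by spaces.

initial: κ=0.6702, φ=206.27°, ℓ=1.3404
cmd 1: set φ=63.54° → (κ,φ,ℓ)=(0.6702,63.54°,1.3404) → tip=(0.2507,0.5037,1.1673)
cmd 2: set κ=0.6406 → (κ,φ,ℓ)=(0.6406,63.54°,1.3404) → tip=(0.2410,0.4843,1.1817)

0.241 0.484 1.182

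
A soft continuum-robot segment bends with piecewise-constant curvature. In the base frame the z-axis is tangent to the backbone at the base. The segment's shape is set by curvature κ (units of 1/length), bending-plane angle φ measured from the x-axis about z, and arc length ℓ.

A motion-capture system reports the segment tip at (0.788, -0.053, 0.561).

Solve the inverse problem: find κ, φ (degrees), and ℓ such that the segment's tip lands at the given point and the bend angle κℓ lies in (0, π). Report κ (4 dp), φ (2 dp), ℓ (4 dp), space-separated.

ρ = √(x²+y²) = √(0.788² + -0.053²) = 0.78978
φ = atan2(y, x) mod 360° = atan2(-0.053, 0.788) = 356.1521°
|p|² = ρ² + z² = 0.78978² + 0.561² = 0.93847
κ = 2ρ / |p|² = 2×0.78978 / 0.93847 = 1.68312
θ = 2·atan2(ρ, z) = 2·atan2(0.78978, 0.561) = 1.90635 rad
ℓ = θ/κ = 1.90635/1.68312 = 1.13263

1.6831 356.15 1.1326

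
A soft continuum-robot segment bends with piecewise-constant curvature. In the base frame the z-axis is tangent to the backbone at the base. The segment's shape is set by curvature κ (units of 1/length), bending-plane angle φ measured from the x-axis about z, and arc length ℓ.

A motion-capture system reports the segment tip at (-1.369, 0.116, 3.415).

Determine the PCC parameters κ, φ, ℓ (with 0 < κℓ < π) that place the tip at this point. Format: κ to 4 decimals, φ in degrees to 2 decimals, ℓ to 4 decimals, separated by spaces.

0.2028 175.16 3.7723

ρ = √(x²+y²) = √(-1.369² + 0.116²) = 1.37391
φ = atan2(y, x) mod 360° = atan2(0.116, -1.369) = 175.1567°
|p|² = ρ² + z² = 1.37391² + 3.415² = 13.54984
κ = 2ρ / |p|² = 2×1.37391 / 13.54984 = 0.20279
θ = 2·atan2(ρ, z) = 2·atan2(1.37391, 3.415) = 0.76500 rad
ℓ = θ/κ = 0.76500/0.20279 = 3.77233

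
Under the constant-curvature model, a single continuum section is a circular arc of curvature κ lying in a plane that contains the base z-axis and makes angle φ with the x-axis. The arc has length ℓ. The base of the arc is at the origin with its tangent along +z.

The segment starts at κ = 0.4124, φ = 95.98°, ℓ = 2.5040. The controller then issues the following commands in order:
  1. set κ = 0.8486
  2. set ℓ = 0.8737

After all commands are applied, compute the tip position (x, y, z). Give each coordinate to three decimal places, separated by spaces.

initial: κ=0.4124, φ=95.98°, ℓ=2.5040
cmd 1: set κ=0.8486 → (κ,φ,ℓ)=(0.8486,95.98°,2.5040) → tip=(-0.1874,1.7887,1.0021)
cmd 2: set ℓ=0.8737 → (κ,φ,ℓ)=(0.8486,95.98°,0.8737) → tip=(-0.0322,0.3076,0.7958)

-0.032 0.308 0.796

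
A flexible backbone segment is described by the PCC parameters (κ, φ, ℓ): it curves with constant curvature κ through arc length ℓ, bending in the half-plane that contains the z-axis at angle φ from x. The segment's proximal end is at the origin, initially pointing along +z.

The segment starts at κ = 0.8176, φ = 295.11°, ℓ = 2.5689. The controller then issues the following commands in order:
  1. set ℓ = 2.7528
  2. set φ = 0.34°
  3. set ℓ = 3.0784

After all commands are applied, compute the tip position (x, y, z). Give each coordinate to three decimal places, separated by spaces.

2.215 0.013 0.715

initial: κ=0.8176, φ=295.11°, ℓ=2.5689
cmd 1: set ℓ=2.7528 → (κ,φ,ℓ)=(0.8176,295.11°,2.7528) → tip=(0.8453,-1.8038,0.9511)
cmd 2: set φ=0.34° → (κ,φ,ℓ)=(0.8176,0.34°,2.7528) → tip=(1.9920,0.0118,0.9511)
cmd 3: set ℓ=3.0784 → (κ,φ,ℓ)=(0.8176,0.34°,3.0784) → tip=(2.2152,0.0131,0.7153)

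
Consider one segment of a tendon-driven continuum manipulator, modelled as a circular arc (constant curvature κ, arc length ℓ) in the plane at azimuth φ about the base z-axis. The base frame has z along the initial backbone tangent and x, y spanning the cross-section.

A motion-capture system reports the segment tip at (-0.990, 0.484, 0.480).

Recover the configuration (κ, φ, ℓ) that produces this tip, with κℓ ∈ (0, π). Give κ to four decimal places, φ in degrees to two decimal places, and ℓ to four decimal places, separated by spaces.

1.5255 153.95 1.5208

ρ = √(x²+y²) = √(-0.990² + 0.484²) = 1.10198
φ = atan2(y, x) mod 360° = atan2(0.484, -0.990) = 153.9465°
|p|² = ρ² + z² = 1.10198² + 0.480² = 1.44476
κ = 2ρ / |p|² = 2×1.10198 / 1.44476 = 1.52549
θ = 2·atan2(ρ, z) = 2·atan2(1.10198, 0.480) = 2.32000 rad
ℓ = θ/κ = 2.32000/1.52549 = 1.52082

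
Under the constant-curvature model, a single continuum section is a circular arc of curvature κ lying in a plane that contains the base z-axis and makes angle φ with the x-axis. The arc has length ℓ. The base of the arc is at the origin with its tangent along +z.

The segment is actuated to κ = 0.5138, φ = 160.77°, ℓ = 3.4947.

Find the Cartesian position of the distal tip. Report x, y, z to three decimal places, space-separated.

θ = κ·ℓ = 0.5138 × 3.4947 = 1.79558 rad
ρ = (1 − cos θ)/κ = (1 − -0.22289)/0.5138 = 2.38009
z = sin θ / κ = 0.97484/0.5138 = 1.89732
x = ρ cos φ = 2.38009 × cos(160.77°) = -2.24729
y = ρ sin φ = 2.38009 × sin(160.77°) = 0.78391

-2.247 0.784 1.897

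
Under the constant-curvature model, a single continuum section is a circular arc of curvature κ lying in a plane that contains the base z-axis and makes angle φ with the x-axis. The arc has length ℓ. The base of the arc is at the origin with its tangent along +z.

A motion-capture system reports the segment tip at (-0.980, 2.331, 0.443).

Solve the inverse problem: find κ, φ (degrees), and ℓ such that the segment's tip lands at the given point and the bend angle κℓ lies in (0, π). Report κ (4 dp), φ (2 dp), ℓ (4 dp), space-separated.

0.7674 112.80 3.6419

ρ = √(x²+y²) = √(-0.980² + 2.331²) = 2.52863
φ = atan2(y, x) mod 360° = atan2(2.331, -0.980) = 112.8029°
|p|² = ρ² + z² = 2.52863² + 0.443² = 6.59021
κ = 2ρ / |p|² = 2×2.52863 / 6.59021 = 0.76739
θ = 2·atan2(ρ, z) = 2·atan2(2.52863, 0.443) = 2.79473 rad
ℓ = θ/κ = 2.79473/0.76739 = 3.64186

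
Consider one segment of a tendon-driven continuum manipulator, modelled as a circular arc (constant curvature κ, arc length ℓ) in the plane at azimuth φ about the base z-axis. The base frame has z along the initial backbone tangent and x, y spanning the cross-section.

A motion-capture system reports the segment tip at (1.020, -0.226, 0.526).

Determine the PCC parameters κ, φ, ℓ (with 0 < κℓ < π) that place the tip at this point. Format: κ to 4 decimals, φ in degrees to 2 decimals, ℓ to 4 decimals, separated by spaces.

ρ = √(x²+y²) = √(1.020² + -0.226²) = 1.04474
φ = atan2(y, x) mod 360° = atan2(-0.226, 1.020) = 347.5069°
|p|² = ρ² + z² = 1.04474² + 0.526² = 1.36815
κ = 2ρ / |p|² = 2×1.04474 / 1.36815 = 1.52722
θ = 2·atan2(ρ, z) = 2·atan2(1.04474, 0.526) = 2.20874 rad
ℓ = θ/κ = 2.20874/1.52722 = 1.44625

1.5272 347.51 1.4462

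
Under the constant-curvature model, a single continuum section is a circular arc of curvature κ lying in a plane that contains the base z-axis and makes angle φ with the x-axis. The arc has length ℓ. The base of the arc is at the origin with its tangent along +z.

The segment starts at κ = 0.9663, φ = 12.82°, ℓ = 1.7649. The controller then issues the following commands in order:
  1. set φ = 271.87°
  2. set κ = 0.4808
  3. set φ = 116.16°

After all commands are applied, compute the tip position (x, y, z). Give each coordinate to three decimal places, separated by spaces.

-0.311 0.633 1.561

initial: κ=0.9663, φ=12.82°, ℓ=1.7649
cmd 1: set φ=271.87° → (κ,φ,ℓ)=(0.9663,271.87°,1.7649) → tip=(0.0383,-1.1732,1.0255)
cmd 2: set κ=0.4808 → (κ,φ,ℓ)=(0.4808,271.87°,1.7649) → tip=(0.0230,-0.7046,1.5606)
cmd 3: set φ=116.16° → (κ,φ,ℓ)=(0.4808,116.16°,1.7649) → tip=(-0.3108,0.6327,1.5606)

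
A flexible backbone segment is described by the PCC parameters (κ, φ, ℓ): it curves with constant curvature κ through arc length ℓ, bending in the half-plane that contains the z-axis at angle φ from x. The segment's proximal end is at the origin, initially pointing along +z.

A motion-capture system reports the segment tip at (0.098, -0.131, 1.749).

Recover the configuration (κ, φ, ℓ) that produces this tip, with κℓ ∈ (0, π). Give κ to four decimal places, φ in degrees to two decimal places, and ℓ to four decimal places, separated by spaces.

0.1060 306.80 1.7592

ρ = √(x²+y²) = √(0.098² + -0.131²) = 0.16360
φ = atan2(y, x) mod 360° = atan2(-0.131, 0.098) = 306.7999°
|p|² = ρ² + z² = 0.16360² + 1.749² = 3.08577
κ = 2ρ / |p|² = 2×0.16360 / 3.08577 = 0.10604
θ = 2·atan2(ρ, z) = 2·atan2(0.16360, 1.749) = 0.18654 rad
ℓ = θ/κ = 0.18654/0.10604 = 1.75918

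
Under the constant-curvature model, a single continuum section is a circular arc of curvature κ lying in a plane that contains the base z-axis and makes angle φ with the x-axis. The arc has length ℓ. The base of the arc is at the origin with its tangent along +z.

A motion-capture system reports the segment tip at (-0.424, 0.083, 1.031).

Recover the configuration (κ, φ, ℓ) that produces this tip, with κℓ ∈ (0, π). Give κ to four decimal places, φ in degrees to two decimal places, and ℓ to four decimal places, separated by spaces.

0.6915 168.92 1.1478

ρ = √(x²+y²) = √(-0.424² + 0.083²) = 0.43205
φ = atan2(y, x) mod 360° = atan2(0.083, -0.424) = 168.9241°
|p|² = ρ² + z² = 0.43205² + 1.031² = 1.24963
κ = 2ρ / |p|² = 2×0.43205 / 1.24963 = 0.69148
θ = 2·atan2(ρ, z) = 2·atan2(0.43205, 1.031) = 0.79365 rad
ℓ = θ/κ = 0.79365/0.69148 = 1.14775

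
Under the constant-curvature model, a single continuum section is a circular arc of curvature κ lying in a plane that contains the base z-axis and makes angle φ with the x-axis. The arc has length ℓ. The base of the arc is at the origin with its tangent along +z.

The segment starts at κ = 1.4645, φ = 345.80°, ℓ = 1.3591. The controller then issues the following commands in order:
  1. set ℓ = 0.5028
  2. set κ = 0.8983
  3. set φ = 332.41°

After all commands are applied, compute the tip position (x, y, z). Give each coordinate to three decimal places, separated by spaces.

0.099 -0.052 0.486

initial: κ=1.4645, φ=345.80°, ℓ=1.3591
cmd 1: set ℓ=0.5028 → (κ,φ,ℓ)=(1.4645,345.80°,0.5028) → tip=(0.1715,-0.0434,0.4586)
cmd 2: set κ=0.8983 → (κ,φ,ℓ)=(0.8983,345.80°,0.5028) → tip=(0.1082,-0.0274,0.4859)
cmd 3: set φ=332.41° → (κ,φ,ℓ)=(0.8983,332.41°,0.5028) → tip=(0.0989,-0.0517,0.4859)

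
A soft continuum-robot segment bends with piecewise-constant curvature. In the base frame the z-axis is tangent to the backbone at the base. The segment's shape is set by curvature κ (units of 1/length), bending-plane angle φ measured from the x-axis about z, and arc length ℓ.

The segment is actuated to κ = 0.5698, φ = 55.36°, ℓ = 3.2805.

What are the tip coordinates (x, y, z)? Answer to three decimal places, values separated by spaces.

θ = κ·ℓ = 0.5698 × 3.2805 = 1.86923 rad
ρ = (1 − cos θ)/κ = (1 − -0.29402)/0.5698 = 2.27101
z = sin θ / κ = 0.95580/0.5698 = 1.67743
x = ρ cos φ = 2.27101 × cos(55.36°) = 1.29088
y = ρ sin φ = 2.27101 × sin(55.36°) = 1.86845

1.291 1.868 1.677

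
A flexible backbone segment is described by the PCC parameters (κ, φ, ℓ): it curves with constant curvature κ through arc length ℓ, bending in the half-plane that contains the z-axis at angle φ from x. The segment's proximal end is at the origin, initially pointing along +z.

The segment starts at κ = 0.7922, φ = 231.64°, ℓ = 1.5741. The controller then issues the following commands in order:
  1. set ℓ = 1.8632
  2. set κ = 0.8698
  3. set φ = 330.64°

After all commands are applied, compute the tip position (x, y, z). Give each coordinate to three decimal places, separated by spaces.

initial: κ=0.7922, φ=231.64°, ℓ=1.5741
cmd 1: set ℓ=1.8632 → (κ,φ,ℓ)=(0.7922,231.64°,1.8632) → tip=(-0.7093,-0.8961,1.2566)
cmd 2: set κ=0.8698 → (κ,φ,ℓ)=(0.8698,231.64°,1.8632) → tip=(-0.7490,-0.9464,1.1483)
cmd 3: set φ=330.64° → (κ,φ,ℓ)=(0.8698,330.64°,1.8632) → tip=(1.0519,-0.5918,1.1483)

1.052 -0.592 1.148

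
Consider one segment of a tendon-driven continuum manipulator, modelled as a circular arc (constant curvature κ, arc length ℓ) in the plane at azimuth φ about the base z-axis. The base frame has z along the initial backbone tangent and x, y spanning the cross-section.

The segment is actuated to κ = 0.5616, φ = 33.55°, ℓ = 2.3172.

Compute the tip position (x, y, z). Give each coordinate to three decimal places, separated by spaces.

θ = κ·ℓ = 0.5616 × 2.3172 = 1.30134 rad
ρ = (1 − cos θ)/κ = (1 − 0.26621)/0.5616 = 1.30661
z = sin θ / κ = 0.96392/0.5616 = 1.71637
x = ρ cos φ = 1.30661 × cos(33.55°) = 1.08893
y = ρ sin φ = 1.30661 × sin(33.55°) = 0.72212

1.089 0.722 1.716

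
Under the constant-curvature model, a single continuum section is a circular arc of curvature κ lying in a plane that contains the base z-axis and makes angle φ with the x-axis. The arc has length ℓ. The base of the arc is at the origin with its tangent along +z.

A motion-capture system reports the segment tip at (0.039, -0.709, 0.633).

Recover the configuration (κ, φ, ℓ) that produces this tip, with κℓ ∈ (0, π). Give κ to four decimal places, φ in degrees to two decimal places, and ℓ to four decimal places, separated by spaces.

ρ = √(x²+y²) = √(0.039² + -0.709²) = 0.71007
φ = atan2(y, x) mod 360° = atan2(-0.709, 0.039) = 273.1485°
|p|² = ρ² + z² = 0.71007² + 0.633² = 0.90489
κ = 2ρ / |p|² = 2×0.71007 / 0.90489 = 1.56941
θ = 2·atan2(ρ, z) = 2·atan2(0.71007, 0.633) = 1.68544 rad
ℓ = θ/κ = 1.68544/1.56941 = 1.07393

1.5694 273.15 1.0739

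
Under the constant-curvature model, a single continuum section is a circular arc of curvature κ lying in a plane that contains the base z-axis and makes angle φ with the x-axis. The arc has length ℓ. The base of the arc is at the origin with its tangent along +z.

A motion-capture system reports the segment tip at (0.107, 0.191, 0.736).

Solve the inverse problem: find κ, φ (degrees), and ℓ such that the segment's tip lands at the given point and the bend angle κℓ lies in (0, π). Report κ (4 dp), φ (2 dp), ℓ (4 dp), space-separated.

ρ = √(x²+y²) = √(0.107² + 0.191²) = 0.21893
φ = atan2(y, x) mod 360° = atan2(0.191, 0.107) = 60.7420°
|p|² = ρ² + z² = 0.21893² + 0.736² = 0.58963
κ = 2ρ / |p|² = 2×0.21893 / 0.58963 = 0.74260
θ = 2·atan2(ρ, z) = 2·atan2(0.21893, 0.736) = 0.57825 rad
ℓ = θ/κ = 0.57825/0.74260 = 0.77867

0.7426 60.74 0.7787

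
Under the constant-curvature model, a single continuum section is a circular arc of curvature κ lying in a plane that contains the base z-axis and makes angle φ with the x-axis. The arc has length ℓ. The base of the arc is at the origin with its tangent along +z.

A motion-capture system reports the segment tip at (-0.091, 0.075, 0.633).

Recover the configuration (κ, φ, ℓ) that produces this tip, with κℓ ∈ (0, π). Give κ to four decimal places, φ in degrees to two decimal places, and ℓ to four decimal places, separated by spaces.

ρ = √(x²+y²) = √(-0.091² + 0.075²) = 0.11792
φ = atan2(y, x) mod 360° = atan2(0.075, -0.091) = 140.5055°
|p|² = ρ² + z² = 0.11792² + 0.633² = 0.41459
κ = 2ρ / |p|² = 2×0.11792 / 0.41459 = 0.56886
θ = 2·atan2(ρ, z) = 2·atan2(0.11792, 0.633) = 0.36836 rad
ℓ = θ/κ = 0.36836/0.56886 = 0.64755

0.5689 140.51 0.6475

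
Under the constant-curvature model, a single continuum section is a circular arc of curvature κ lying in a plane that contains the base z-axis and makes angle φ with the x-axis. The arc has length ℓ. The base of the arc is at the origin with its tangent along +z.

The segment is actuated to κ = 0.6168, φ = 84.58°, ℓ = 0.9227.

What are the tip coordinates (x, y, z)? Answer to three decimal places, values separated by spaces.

0.024 0.254 0.874

θ = κ·ℓ = 0.6168 × 0.9227 = 0.56912 rad
ρ = (1 − cos θ)/κ = (1 − 0.84237)/0.6168 = 0.25555
z = sin θ / κ = 0.53889/0.6168 = 0.87369
x = ρ cos φ = 0.25555 × cos(84.58°) = 0.02414
y = ρ sin φ = 0.25555 × sin(84.58°) = 0.25441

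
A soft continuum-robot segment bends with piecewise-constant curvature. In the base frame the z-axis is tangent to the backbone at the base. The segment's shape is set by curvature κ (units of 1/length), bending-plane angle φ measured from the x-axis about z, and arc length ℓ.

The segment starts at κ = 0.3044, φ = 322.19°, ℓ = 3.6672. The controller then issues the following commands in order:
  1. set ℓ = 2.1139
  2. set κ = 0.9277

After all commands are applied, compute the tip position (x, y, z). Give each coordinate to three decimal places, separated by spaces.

initial: κ=0.3044, φ=322.19°, ℓ=3.6672
cmd 1: set ℓ=2.1139 → (κ,φ,ℓ)=(0.3044,322.19°,2.1139) → tip=(0.5190,-0.4028,1.9710)
cmd 2: set κ=0.9277 → (κ,φ,ℓ)=(0.9277,322.19°,2.1139) → tip=(1.1756,-0.9122,0.9969)

1.176 -0.912 0.997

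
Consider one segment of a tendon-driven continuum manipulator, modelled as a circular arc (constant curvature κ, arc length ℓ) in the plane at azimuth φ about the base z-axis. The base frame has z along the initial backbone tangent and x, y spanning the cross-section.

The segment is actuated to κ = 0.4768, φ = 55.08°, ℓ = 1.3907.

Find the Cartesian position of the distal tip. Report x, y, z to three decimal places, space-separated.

0.254 0.364 1.291

θ = κ·ℓ = 0.4768 × 1.3907 = 0.66309 rad
ρ = (1 − cos θ)/κ = (1 − 0.78810)/0.4768 = 0.44443
z = sin θ / κ = 0.61555/0.4768 = 1.29101
x = ρ cos φ = 0.44443 × cos(55.08°) = 0.25441
y = ρ sin φ = 0.44443 × sin(55.08°) = 0.36441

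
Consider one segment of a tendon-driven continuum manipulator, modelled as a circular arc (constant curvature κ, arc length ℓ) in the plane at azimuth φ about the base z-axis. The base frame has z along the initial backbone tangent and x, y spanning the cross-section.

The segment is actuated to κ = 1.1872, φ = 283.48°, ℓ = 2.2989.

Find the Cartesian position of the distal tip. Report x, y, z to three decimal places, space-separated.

0.376 -1.570 0.338

θ = κ·ℓ = 1.1872 × 2.2989 = 2.72925 rad
ρ = (1 − cos θ)/κ = (1 − -0.91619)/1.1872 = 1.61404
z = sin θ / κ = 0.40075/1.1872 = 0.33756
x = ρ cos φ = 1.61404 × cos(283.48°) = 0.37624
y = ρ sin φ = 1.61404 × sin(283.48°) = -1.56957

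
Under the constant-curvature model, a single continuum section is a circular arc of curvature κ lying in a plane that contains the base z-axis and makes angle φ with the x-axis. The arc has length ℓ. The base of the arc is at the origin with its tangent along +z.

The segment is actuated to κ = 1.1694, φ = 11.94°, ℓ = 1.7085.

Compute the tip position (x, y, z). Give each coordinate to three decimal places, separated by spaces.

θ = κ·ℓ = 1.1694 × 1.7085 = 1.99792 rad
ρ = (1 − cos θ)/κ = (1 − -0.41425)/1.1694 = 1.20938
z = sin θ / κ = 0.91016/1.1694 = 0.77831
x = ρ cos φ = 1.20938 × cos(11.94°) = 1.18322
y = ρ sin φ = 1.20938 × sin(11.94°) = 0.25021

1.183 0.250 0.778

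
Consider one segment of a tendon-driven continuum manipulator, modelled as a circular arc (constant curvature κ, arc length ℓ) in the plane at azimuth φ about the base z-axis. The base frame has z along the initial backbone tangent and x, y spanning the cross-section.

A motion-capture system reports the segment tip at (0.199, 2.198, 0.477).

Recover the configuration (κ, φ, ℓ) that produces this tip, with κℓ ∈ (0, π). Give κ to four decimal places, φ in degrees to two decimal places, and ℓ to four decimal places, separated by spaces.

ρ = √(x²+y²) = √(0.199² + 2.198²) = 2.20699
φ = atan2(y, x) mod 360° = atan2(2.198, 0.199) = 84.8267°
|p|² = ρ² + z² = 2.20699² + 0.477² = 5.09833
κ = 2ρ / |p|² = 2×2.20699 / 5.09833 = 0.86577
θ = 2·atan2(ρ, z) = 2·atan2(2.20699, 0.477) = 2.71588 rad
ℓ = θ/κ = 2.71588/0.86577 = 3.13695

0.8658 84.83 3.1370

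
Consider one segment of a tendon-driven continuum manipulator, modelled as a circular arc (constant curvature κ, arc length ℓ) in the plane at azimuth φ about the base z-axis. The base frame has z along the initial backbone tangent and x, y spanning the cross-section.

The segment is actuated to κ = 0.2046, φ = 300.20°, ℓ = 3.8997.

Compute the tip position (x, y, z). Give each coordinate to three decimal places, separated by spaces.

0.742 -1.275 3.499

θ = κ·ℓ = 0.2046 × 3.8997 = 0.79788 rad
ρ = (1 − cos θ)/κ = (1 − 0.69823)/0.2046 = 1.47494
z = sin θ / κ = 0.71588/0.2046 = 3.49891
x = ρ cos φ = 1.47494 × cos(300.20°) = 0.74193
y = ρ sin φ = 1.47494 × sin(300.20°) = -1.27475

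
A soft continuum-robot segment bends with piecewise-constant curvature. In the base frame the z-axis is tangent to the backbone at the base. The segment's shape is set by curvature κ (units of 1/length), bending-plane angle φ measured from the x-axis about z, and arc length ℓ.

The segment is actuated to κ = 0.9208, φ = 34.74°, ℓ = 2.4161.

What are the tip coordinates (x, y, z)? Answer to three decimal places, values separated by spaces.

θ = κ·ℓ = 0.9208 × 2.4161 = 2.22474 rad
ρ = (1 − cos θ)/κ = (1 − -0.60833)/0.9208 = 1.74666
z = sin θ / κ = 0.79369/0.9208 = 0.86195
x = ρ cos φ = 1.74666 × cos(34.74°) = 1.43531
y = ρ sin φ = 1.74666 × sin(34.74°) = 0.99534

1.435 0.995 0.862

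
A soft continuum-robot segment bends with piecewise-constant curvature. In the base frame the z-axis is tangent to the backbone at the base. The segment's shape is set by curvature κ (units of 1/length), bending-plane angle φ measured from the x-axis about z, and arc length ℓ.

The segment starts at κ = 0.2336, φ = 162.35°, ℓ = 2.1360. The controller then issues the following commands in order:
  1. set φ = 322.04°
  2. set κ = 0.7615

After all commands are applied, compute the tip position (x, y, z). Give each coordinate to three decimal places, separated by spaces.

1.093 -0.853 1.311

initial: κ=0.2336, φ=162.35°, ℓ=2.1360
cmd 1: set φ=322.04° → (κ,φ,ℓ)=(0.2336,322.04°,2.1360) → tip=(0.4115,-0.3210,2.0485)
cmd 2: set κ=0.7615 → (κ,φ,ℓ)=(0.7615,322.04°,2.1360) → tip=(1.0931,-0.8528,1.3112)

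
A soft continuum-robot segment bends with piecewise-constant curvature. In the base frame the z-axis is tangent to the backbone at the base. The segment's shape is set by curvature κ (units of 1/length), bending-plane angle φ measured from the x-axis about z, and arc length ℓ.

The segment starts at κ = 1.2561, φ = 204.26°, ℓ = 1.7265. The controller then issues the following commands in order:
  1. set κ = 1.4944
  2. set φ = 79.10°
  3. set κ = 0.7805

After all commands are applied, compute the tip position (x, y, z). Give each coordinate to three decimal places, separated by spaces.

initial: κ=1.2561, φ=204.26°, ℓ=1.7265
cmd 1: set κ=1.4944 → (κ,φ,ℓ)=(1.4944,204.26°,1.7265) → tip=(-1.1265,-0.5077,0.3563)
cmd 2: set φ=79.10° → (κ,φ,ℓ)=(1.4944,79.10°,1.7265) → tip=(0.2336,1.2133,0.3563)
cmd 3: set κ=0.7805 → (κ,φ,ℓ)=(0.7805,79.10°,1.7265) → tip=(0.1886,0.9796,1.2494)

0.189 0.980 1.249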